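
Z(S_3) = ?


Z(G) = {g ∈ G | gx = xg for all x ∈ G}
S_n is non-abelian for n ≥ 3; Z(S_3) is trivial

Z(S_3) = {e}


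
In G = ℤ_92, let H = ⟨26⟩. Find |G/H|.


|⟨26⟩| = n / gcd(26, 92) = 92 / 2 = 46
H is normal (ℤ_92 is abelian).
|G/H| = |G| / |H| = 92 / 46 = 2

|G/H| = 2


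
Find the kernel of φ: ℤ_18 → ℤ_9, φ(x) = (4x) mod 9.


Kernel = preimage of identity
ker(φ) = {x ∈ ℤ_18 : 4x ≡ 0 (mod 9)}. Since 9 | 18, φ is well-defined. The kernel is the cyclic subgroup ⟨9⟩ of ℤ_18 (order 2), i.e. {0, 9}

ker(φ) = {0, 9}


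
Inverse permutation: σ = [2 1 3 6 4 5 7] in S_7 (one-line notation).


To find σ⁻¹, swap domain and range:
σ(1) = 2 → σ⁻¹(2) = 1
σ(2) = 1 → σ⁻¹(1) = 2
σ(3) = 3 → σ⁻¹(3) = 3
σ(4) = 6 → σ⁻¹(6) = 4
σ(5) = 4 → σ⁻¹(4) = 5
σ(6) = 5 → σ⁻¹(5) = 6
σ(7) = 7 → σ⁻¹(7) = 7

σ⁻¹ = [2 1 3 5 6 4 7]


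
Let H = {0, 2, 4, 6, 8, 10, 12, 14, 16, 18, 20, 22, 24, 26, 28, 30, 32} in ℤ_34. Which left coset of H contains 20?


20 + H = {20 + h (mod 34) : h ∈ H}
20+0=20, 20+2=22, 20+4=24, 20+6=26, 20+8=28, 20+10=30, 20+12=32, 20+14=0, 20+16=2, 20+18=4, 20+20=6, 20+22=8, 20+24=10, 20+26=12, 20+28=14, 20+30=16, 20+32=18
20 + H = {0, 2, 4, 6, 8, 10, 12, 14, 16, 18, 20, 22, 24, 26, 28, 30, 32} = 0 + H

20 + H = {0, 2, 4, 6, 8, 10, 12, 14, 16, 18, 20, 22, 24, 26, 28, 30, 32}


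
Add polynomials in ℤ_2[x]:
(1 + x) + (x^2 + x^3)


Add coefficients mod 2:
x^0: 1 + 0 = 1 (mod 2)
x^1: 1 + 0 = 1 (mod 2)
x^2: 0 + 1 = 1 (mod 2)
x^3: 0 + 1 = 1 (mod 2)
Result: 1 + x + x^2 + x^3

f + g = 1 + x + x^2 + x^3


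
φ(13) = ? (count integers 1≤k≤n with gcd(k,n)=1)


φ(n) = count of k ∈ {1,...,n} with gcd(k,n)=1
Coprimes to 13: {1, 2, 3, 4, 5, 6, 7, 8, 9, 10, 11, 12}
Count: 12

φ(13) = 12


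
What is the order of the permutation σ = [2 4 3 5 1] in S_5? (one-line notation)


Cycle decomposition: (1 2 4 5)
Cycle lengths: 4
Order = lcm(4) = 4

ord(σ) = 4


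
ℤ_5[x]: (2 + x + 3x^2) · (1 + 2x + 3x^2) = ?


Expand and collect like terms; reduce coefficients mod 5:
x^0: 2·1 = 2 ≡ 2 (mod 5)
x^1: 2·2 + 1·1 = 5 ≡ 0 (mod 5)
x^2: 2·3 + 1·2 + 3·1 = 11 ≡ 1 (mod 5)
x^3: 1·3 + 3·2 = 9 ≡ 4 (mod 5)
x^4: 3·3 = 9 ≡ 4 (mod 5)
Result: 2 + x^2 + 4x^3 + 4x^4

f · g = 2 + x^2 + 4x^3 + 4x^4


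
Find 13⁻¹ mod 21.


Use the extended Euclidean algorithm to write 1 = 13·s + 21·t; then s mod 21 is the inverse.
Euclidean algorithm:
  13 = 0·21 + 13
  21 = 1·13 + 8
  13 = 1·8 + 5
  8 = 1·5 + 3
  5 = 1·3 + 2
  3 = 1·2 + 1
  2 = 2·1 + 0
gcd(13,21) = 1
Back-substitution gives: 13·(-8) + 21·(5) = 1
So 13⁻¹ ≡ -8 ≡ 13 (mod 21)
Check: 13 × 13 = 169 ≡ 1 (mod 21) ✓

13⁻¹ ≡ 13 (mod 21)


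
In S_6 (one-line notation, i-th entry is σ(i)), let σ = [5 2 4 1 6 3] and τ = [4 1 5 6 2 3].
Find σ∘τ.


σ∘τ: apply τ first, then σ
1 →τ 4 →σ 1
2 →τ 1 →σ 5
3 →τ 5 →σ 6
4 →τ 6 →σ 3
5 →τ 2 →σ 2
6 →τ 3 →σ 4

σ∘τ = [1 5 6 3 2 4]


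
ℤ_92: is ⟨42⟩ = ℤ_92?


g generates ℤ_n iff gcd(g, n) = 1
gcd(42, 92) = 2
Since gcd = 2 ≠ 1, ⟨42⟩ has order 46 < 92, so 42 is not a generator.

No, 42 does not generate ℤ_92


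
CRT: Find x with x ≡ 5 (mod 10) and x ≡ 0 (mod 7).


m₁ = 10, m₂ = 7, gcd = 1, so CRT applies. M = m₁·m₂ = 70
Let M₁ = M/m₁ = 7, M₂ = M/m₂ = 10
Find y₁ ≡ M₁⁻¹ (mod m₁): 7⁻¹ ≡ 3 (mod 10)
Find y₂ ≡ M₂⁻¹ (mod m₂): 10⁻¹ ≡ 5 (mod 7)
x = a₁·M₁·y₁ + a₂·M₂·y₂ = 5·7·3 + 0·10·5 = 105
Reduce mod 70: x ≡ 35
Check: 35 mod 10 = 5 ✓, 35 mod 7 = 0 ✓

x ≡ 35 (mod 70)


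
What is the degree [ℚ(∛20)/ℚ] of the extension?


∛20 has minimal polynomial x³ - 20 (irreducible over ℚ since 20 is not a perfect cube)

[ℚ(∛20)/ℚ] = 3


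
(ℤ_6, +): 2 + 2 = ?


Operation: addition mod 6
2 + 2 = (a + b) mod 6 with a = 2, b = 2

2 + 2 = 4


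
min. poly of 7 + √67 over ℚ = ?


Let α = 7 + √67. Then α - 7 = √67, so (α - 7)² = 67, giving α² - 14α - 18 = 0. Degree 2 and α ∉ ℚ, so this is the minimal polynomial.

Minimal polynomial: x² - 14x - 18


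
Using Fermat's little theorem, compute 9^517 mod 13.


Fermat's little theorem: if p is prime and gcd(a,p)=1, then a^(p-1) ≡ 1 (mod p)
p = 13 is prime, gcd(9,13) = 1
Reduce exponent: 517 mod 12 = 1
So 9^517 ≡ 9^1 (mod 13)
9^1 mod 13 = 9

9^517 ≡ 9 (mod 13)


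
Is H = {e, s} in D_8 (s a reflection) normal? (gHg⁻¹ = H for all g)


H = {e, s} in D_8 (s a reflection)
r·s·r⁻¹ = sr⁻² ≠ s for n ≥ 3, so {e, s} is not closed under conjugation

No, not a normal subgroup


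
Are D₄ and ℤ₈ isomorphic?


Comparing D₄ and ℤ₈:
D₄ is non-abelian, ℤ₈ is abelian

No, D₄ ≇ ℤ₈


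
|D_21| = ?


|D_n| = 2n (n rotations and n reflections)
|D_21| = 2×21 = 42

|D_21| = 42


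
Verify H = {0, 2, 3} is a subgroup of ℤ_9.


Subgroup test for H = {0, 2, 3} in (ℤ_9, +):
(1) 0 ∈ H? Yes
(2) Closure: for all a,b ∈ H, (a+b) mod 9 ∈ H? No  [counterexample: 2 + 2 = 4 ∉ H]
(3) Inverses: for all a ∈ H, -a mod 9 ∈ H? No

No, H is not a subgroup of ℤ_9


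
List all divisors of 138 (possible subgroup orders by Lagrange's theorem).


Lagrange's theorem: |H| divides |G|
|G| = 138
Divisors of 138: 1, 2, 3, 6, 23, 46, 69, 138

Possible subgroup orders: {1, 2, 3, 6, 23, 46, 69, 138}


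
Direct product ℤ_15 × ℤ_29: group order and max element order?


|ℤ_15 × ℤ_29| = 15 × 29 = 435
Max element order = lcm(15,29) = 435
Cyclic? Yes (gcd=1)

|ℤ_15×ℤ_29| = 435, max element order = 435


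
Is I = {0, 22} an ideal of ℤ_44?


Check ideal conditions for I = {0, 22} in ℤ_44:
(1) I is an additive subgroup? Yes
(2) For r ∈ ℤ_44 and a ∈ I: r·a ∈ I? Yes

Yes, I is an ideal of ℤ_44


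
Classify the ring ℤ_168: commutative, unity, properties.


ℤ_168 is a commutative ring with unity 1; 168 = 2×84 is composite, so 2·84 ≡ 0 gives zero divisors (not an integral domain)
Commutative: Yes
Integral domain: No
Has unity: Yes

ℤ_168: Commutative=Yes, Unity=Yes


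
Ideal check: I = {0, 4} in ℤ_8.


Check ideal conditions for I = {0, 4} in ℤ_8:
(1) I is an additive subgroup? Yes
(2) For r ∈ ℤ_8 and a ∈ I: r·a ∈ I? Yes

Yes, I is an ideal of ℤ_8


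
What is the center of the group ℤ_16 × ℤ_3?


Z(G) = {g ∈ G | gx = xg for all x ∈ G}
Direct product of abelian groups is abelian, so Z(G) = G

Z(ℤ_16 × ℤ_3) = ℤ_16 × ℤ_3


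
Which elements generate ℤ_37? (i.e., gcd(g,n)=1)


g generates ℤ_n iff gcd(g,n) = 1
Prime factors of 37: 37
Generators are g ∈ {1,...,36} not divisible by any of these primes.
Generators: {1, 2, 3, 4, 5, 6, 7, 8, 9, 10, 11, 12, 13, 14, 15, 16, 17, 18, 19, 20, 21, 22, 23, 24, 25, 26, 27, 28, 29, 30, 31, 32, 33, 34, 35, 36}
Number of generators = φ(37) = 36

Generators of ℤ_37 = {1, 2, 3, 4, 5, 6, 7, 8, 9, 10, 11, 12, 13, 14, 15, 16, 17, 18, 19, 20, 21, 22, 23, 24, 25, 26, 27, 28, 29, 30, 31, 32, 33, 34, 35, 36}


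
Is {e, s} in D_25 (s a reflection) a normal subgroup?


H = {e, s} in D_25 (s a reflection)
r·s·r⁻¹ = sr⁻² ≠ s for n ≥ 3, so {e, s} is not closed under conjugation

No, not a normal subgroup


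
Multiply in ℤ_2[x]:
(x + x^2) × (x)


Expand and collect like terms; reduce coefficients mod 2:
x^0: 0·0 = 0 ≡ 0 (mod 2)
x^1: 0·1 + 1·0 = 0 ≡ 0 (mod 2)
x^2: 1·1 + 1·0 = 1 ≡ 1 (mod 2)
x^3: 1·1 = 1 ≡ 1 (mod 2)
Result: x^2 + x^3

f · g = x^2 + x^3


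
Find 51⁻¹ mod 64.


Use the extended Euclidean algorithm to write 1 = 51·s + 64·t; then s mod 64 is the inverse.
Euclidean algorithm:
  51 = 0·64 + 51
  64 = 1·51 + 13
  51 = 3·13 + 12
  13 = 1·12 + 1
  12 = 12·1 + 0
gcd(51,64) = 1
Back-substitution gives: 51·(-5) + 64·(4) = 1
So 51⁻¹ ≡ -5 ≡ 59 (mod 64)
Check: 51 × 59 = 3009 ≡ 1 (mod 64) ✓

51⁻¹ ≡ 59 (mod 64)


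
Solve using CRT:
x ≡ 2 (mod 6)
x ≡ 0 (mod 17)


m₁ = 6, m₂ = 17, gcd = 1, so CRT applies. M = m₁·m₂ = 102
Let M₁ = M/m₁ = 17, M₂ = M/m₂ = 6
Find y₁ ≡ M₁⁻¹ (mod m₁): 17⁻¹ ≡ 5 (mod 6)
Find y₂ ≡ M₂⁻¹ (mod m₂): 6⁻¹ ≡ 3 (mod 17)
x = a₁·M₁·y₁ + a₂·M₂·y₂ = 2·17·5 + 0·6·3 = 170
Reduce mod 102: x ≡ 68
Check: 68 mod 6 = 2 ✓, 68 mod 17 = 0 ✓

x ≡ 68 (mod 102)


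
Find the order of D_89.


|D_n| = 2n (n rotations and n reflections)
|D_89| = 2×89 = 178

|D_89| = 178


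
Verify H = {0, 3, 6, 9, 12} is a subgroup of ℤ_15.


Subgroup test for H = {0, 3, 6, 9, 12} in (ℤ_15, +):
(1) 0 ∈ H? Yes
(2) Closure: for all a,b ∈ H, (a+b) mod 15 ∈ H? Yes
(3) Inverses: for all a ∈ H, -a mod 15 ∈ H? Yes

Yes, H is a subgroup of ℤ_15


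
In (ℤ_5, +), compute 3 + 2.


Operation: addition mod 5
3 + 2 = (a + b) mod 5 with a = 3, b = 2

3 + 2 = 0


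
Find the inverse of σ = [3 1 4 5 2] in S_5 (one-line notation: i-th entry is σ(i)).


To find σ⁻¹, swap domain and range:
σ(1) = 3 → σ⁻¹(3) = 1
σ(2) = 1 → σ⁻¹(1) = 2
σ(3) = 4 → σ⁻¹(4) = 3
σ(4) = 5 → σ⁻¹(5) = 4
σ(5) = 2 → σ⁻¹(2) = 5

σ⁻¹ = [2 5 1 3 4]


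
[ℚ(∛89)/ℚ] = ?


∛89 has minimal polynomial x³ - 89 (irreducible over ℚ since 89 is not a perfect cube)

[ℚ(∛89)/ℚ] = 3


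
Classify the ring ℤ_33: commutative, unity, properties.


ℤ_33 is a commutative ring with unity 1; 33 = 3×11 is composite, so 3·11 ≡ 0 gives zero divisors (not an integral domain)
Commutative: Yes
Integral domain: No
Has unity: Yes

ℤ_33: Commutative=Yes, Unity=Yes


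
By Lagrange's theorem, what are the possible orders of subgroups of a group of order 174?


Lagrange's theorem: |H| divides |G|
|G| = 174
Divisors of 174: 1, 2, 3, 6, 29, 58, 87, 174

Possible subgroup orders: {1, 2, 3, 6, 29, 58, 87, 174}


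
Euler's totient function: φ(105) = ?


Factor n: 105 = 3 × 5 × 7
φ(n) = n · ∏(1 - 1/p) over distinct primes p | n
φ(105) = 105 · (1 - 1/3) · (1 - 1/5) · (1 - 1/7) = 48

φ(105) = 48


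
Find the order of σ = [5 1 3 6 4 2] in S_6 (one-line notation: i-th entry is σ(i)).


Cycle decomposition: (1 5 4 6 2)
Cycle lengths: 5
Order = lcm(5) = 5

ord(σ) = 5


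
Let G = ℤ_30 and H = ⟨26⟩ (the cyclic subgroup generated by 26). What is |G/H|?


|⟨26⟩| = n / gcd(26, 30) = 30 / 2 = 15
H is normal (ℤ_30 is abelian).
|G/H| = |G| / |H| = 30 / 15 = 2

|G/H| = 2


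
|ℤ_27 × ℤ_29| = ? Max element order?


|ℤ_27 × ℤ_29| = 27 × 29 = 783
Max element order = lcm(27,29) = 783
Cyclic? Yes (gcd=1)

|ℤ_27×ℤ_29| = 783, max element order = 783


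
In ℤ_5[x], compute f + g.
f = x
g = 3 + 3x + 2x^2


Add coefficients mod 5:
x^0: 0 + 3 = 3 (mod 5)
x^1: 1 + 3 = 4 (mod 5)
x^2: 0 + 2 = 2 (mod 5)
Result: 3 + 4x + 2x^2

f + g = 3 + 4x + 2x^2


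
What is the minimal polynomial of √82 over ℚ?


√82 satisfies x² - 82 = 0, irreducible over ℚ since 82 is squarefree

Minimal polynomial: x² - 82


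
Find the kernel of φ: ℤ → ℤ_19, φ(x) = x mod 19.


Kernel = preimage of identity
ker(φ) = {x ∈ ℤ : x ≡ 0 (mod 19)} = 19ℤ = {0, ±19, ±38, ...}

ker(φ) = 19ℤ


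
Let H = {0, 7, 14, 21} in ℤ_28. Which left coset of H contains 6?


6 + H = {6 + h (mod 28) : h ∈ H}
6+0=6, 6+7=13, 6+14=20, 6+21=27

6 + H = {6, 13, 20, 27}


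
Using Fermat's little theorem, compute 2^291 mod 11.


Fermat's little theorem: if p is prime and gcd(a,p)=1, then a^(p-1) ≡ 1 (mod p)
p = 11 is prime, gcd(2,11) = 1
Reduce exponent: 291 mod 10 = 1
So 2^291 ≡ 2^1 (mod 11)
2^1 mod 11 = 2

2^291 ≡ 2 (mod 11)


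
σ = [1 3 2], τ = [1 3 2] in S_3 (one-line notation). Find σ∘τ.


σ∘τ: apply τ first, then σ
1 →τ 1 →σ 1
2 →τ 3 →σ 2
3 →τ 2 →σ 3

σ∘τ = [1 2 3]


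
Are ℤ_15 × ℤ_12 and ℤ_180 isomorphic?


Comparing ℤ_15 × ℤ_12 and ℤ_180:
gcd(15,12) = 3 ≠ 1. Max element order in ℤ_15×ℤ_12 is lcm(15,12) = 60 < 180, so it has no element of order 180

No, ℤ_15 × ℤ_12 ≇ ℤ_180


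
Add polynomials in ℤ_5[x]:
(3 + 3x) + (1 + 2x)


Add coefficients mod 5:
x^0: 3 + 1 = 4 (mod 5)
x^1: 3 + 2 = 0 (mod 5)
Result: 4

f + g = 4


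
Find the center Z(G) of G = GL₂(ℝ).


Z(G) = {g ∈ G | gx = xg for all x ∈ G}
Only scalar multiples of the identity commute with all invertible matrices

Z(GL₂(ℝ)) = {aI : a ∈ ℝ, a ≠ 0}


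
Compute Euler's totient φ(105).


Factor n: 105 = 3 × 5 × 7
φ(n) = n · ∏(1 - 1/p) over distinct primes p | n
φ(105) = 105 · (1 - 1/3) · (1 - 1/5) · (1 - 1/7) = 48

φ(105) = 48


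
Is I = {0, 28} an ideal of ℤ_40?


Check ideal conditions for I = {0, 28} in ℤ_40:
(1) I is an additive subgroup? No
(2) For r ∈ ℤ_40 and a ∈ I: r·a ∈ I? No  [counterexample: r=2, a=28, r·a mod 40 = 16 ∉ I]

No, I is not an ideal of ℤ_40


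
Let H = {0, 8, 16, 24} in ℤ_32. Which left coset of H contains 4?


4 + H = {4 + h (mod 32) : h ∈ H}
4+0=4, 4+8=12, 4+16=20, 4+24=28

4 + H = {4, 12, 20, 28}


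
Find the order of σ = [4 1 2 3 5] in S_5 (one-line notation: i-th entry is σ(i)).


Cycle decomposition: (1 4 3 2)
Cycle lengths: 4
Order = lcm(4) = 4

ord(σ) = 4


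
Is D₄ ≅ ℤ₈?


Comparing D₄ and ℤ₈:
D₄ is non-abelian, ℤ₈ is abelian

No, D₄ ≇ ℤ₈


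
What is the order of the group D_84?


|D_n| = 2n (n rotations and n reflections)
|D_84| = 2×84 = 168

|D_84| = 168


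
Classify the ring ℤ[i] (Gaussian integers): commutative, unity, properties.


ℤ[i] is a commutative integral domain with unity 1 (in fact a Euclidean domain)
Commutative: Yes
Integral domain: Yes
Has unity: Yes

ℤ[i] (Gaussian integers): Commutative=Yes, Unity=Yes


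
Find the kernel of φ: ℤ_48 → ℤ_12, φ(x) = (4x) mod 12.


Kernel = preimage of identity
ker(φ) = {x ∈ ℤ_48 : 4x ≡ 0 (mod 12)}. Since 12 | 48, φ is well-defined. The kernel is the cyclic subgroup ⟨3⟩ of ℤ_48 (order 16), i.e. {0, 3, 6, 9, 12, 15, 18, 21, 24, 27, 30, 33, 36, 39, 42, 45}

ker(φ) = {0, 3, 6, 9, 12, 15, 18, 21, 24, 27, 30, 33, 36, 39, 42, 45}


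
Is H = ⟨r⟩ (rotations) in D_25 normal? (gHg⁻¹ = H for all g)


H = ⟨r⟩ (rotations) in D_25
The rotation subgroup ⟨r⟩ has index 2 in D_25, so it is normal

Yes, normal subgroup


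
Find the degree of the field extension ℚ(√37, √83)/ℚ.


[ℚ(√37,√83):ℚ] = [ℚ(√37,√83):ℚ(√37)]·[ℚ(√37):ℚ] = 2·2 = 4

[ℚ(√37, √83)/ℚ] = 4


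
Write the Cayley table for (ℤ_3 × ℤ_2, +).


Elements: {(0,0), (0,1), (1,0), (1,1), (2,0), (2,1)}
Operation: componentwise addition mod (3, 2)
Entry (a, b) = ((a₁+b₁) mod 3, (a₂+b₂) mod 2)

Cayley table:
      | (0,0) | (0,1) | (1,0) | (1,1) | (2,0) | (2,1)
(0,0) | (0,0) | (0,1) | (1,0) | (1,1) | (2,0) | (2,1)
(0,1) | (0,1) | (0,0) | (1,1) | (1,0) | (2,1) | (2,0)
(1,0) | (1,0) | (1,1) | (2,0) | (2,1) | (0,0) | (0,1)
(1,1) | (1,1) | (1,0) | (2,1) | (2,0) | (0,1) | (0,0)
(2,0) | (2,0) | (2,1) | (0,0) | (0,1) | (1,0) | (1,1)
(2,1) | (2,1) | (2,0) | (0,1) | (0,0) | (1,1) | (1,0)


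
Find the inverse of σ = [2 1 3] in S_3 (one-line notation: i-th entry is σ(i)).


To find σ⁻¹, swap domain and range:
σ(1) = 2 → σ⁻¹(2) = 1
σ(2) = 1 → σ⁻¹(1) = 2
σ(3) = 3 → σ⁻¹(3) = 3

σ⁻¹ = [2 1 3]


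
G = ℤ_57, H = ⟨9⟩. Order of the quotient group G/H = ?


|⟨9⟩| = n / gcd(9, 57) = 57 / 3 = 19
H is normal (ℤ_57 is abelian).
|G/H| = |G| / |H| = 57 / 19 = 3

|G/H| = 3


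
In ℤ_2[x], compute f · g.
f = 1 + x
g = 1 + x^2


Expand and collect like terms; reduce coefficients mod 2:
x^0: 1·1 = 1 ≡ 1 (mod 2)
x^1: 1·0 + 1·1 = 1 ≡ 1 (mod 2)
x^2: 1·1 + 1·0 = 1 ≡ 1 (mod 2)
x^3: 1·1 = 1 ≡ 1 (mod 2)
Result: 1 + x + x^2 + x^3

f · g = 1 + x + x^2 + x^3


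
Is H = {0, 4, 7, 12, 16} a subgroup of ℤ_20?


Subgroup test for H = {0, 4, 7, 12, 16} in (ℤ_20, +):
(1) 0 ∈ H? Yes
(2) Closure: for all a,b ∈ H, (a+b) mod 20 ∈ H? No  [counterexample: 4 + 4 = 8 ∉ H]
(3) Inverses: for all a ∈ H, -a mod 20 ∈ H? No

No, H is not a subgroup of ℤ_20


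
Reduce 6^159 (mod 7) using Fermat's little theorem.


Fermat's little theorem: if p is prime and gcd(a,p)=1, then a^(p-1) ≡ 1 (mod p)
p = 7 is prime, gcd(6,7) = 1
Reduce exponent: 159 mod 6 = 3
So 6^159 ≡ 6^3 (mod 7)
6^3 mod 7 = 6

6^159 ≡ 6 (mod 7)


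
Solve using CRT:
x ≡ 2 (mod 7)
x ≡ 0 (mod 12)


m₁ = 7, m₂ = 12, gcd = 1, so CRT applies. M = m₁·m₂ = 84
Let M₁ = M/m₁ = 12, M₂ = M/m₂ = 7
Find y₁ ≡ M₁⁻¹ (mod m₁): 12⁻¹ ≡ 3 (mod 7)
Find y₂ ≡ M₂⁻¹ (mod m₂): 7⁻¹ ≡ 7 (mod 12)
x = a₁·M₁·y₁ + a₂·M₂·y₂ = 2·12·3 + 0·7·7 = 72
Reduce mod 84: x ≡ 72
Check: 72 mod 7 = 2 ✓, 72 mod 12 = 0 ✓

x ≡ 72 (mod 84)


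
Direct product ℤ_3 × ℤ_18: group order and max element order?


|ℤ_3 × ℤ_18| = 3 × 18 = 54
Max element order = lcm(3,18) = 18
Cyclic? No (gcd=3)

|ℤ_3×ℤ_18| = 54, max element order = 18


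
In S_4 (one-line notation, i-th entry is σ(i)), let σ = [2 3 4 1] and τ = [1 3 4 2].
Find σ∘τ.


σ∘τ: apply τ first, then σ
1 →τ 1 →σ 2
2 →τ 3 →σ 4
3 →τ 4 →σ 1
4 →τ 2 →σ 3

σ∘τ = [2 4 1 3]


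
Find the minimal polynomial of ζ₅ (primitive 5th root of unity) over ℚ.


ζ₅ is a root of Φ₅(x) = x⁴ + x³ + x² + x + 1, irreducible over ℚ

Minimal polynomial: x⁴ + x³ + x² + x + 1


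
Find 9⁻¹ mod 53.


Use the extended Euclidean algorithm to write 1 = 9·s + 53·t; then s mod 53 is the inverse.
Euclidean algorithm:
  9 = 0·53 + 9
  53 = 5·9 + 8
  9 = 1·8 + 1
  8 = 8·1 + 0
gcd(9,53) = 1
Back-substitution gives: 9·(6) + 53·(-1) = 1
So 9⁻¹ ≡ 6 ≡ 6 (mod 53)
Check: 9 × 6 = 54 ≡ 1 (mod 53) ✓

9⁻¹ ≡ 6 (mod 53)


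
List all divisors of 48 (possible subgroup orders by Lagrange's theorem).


Lagrange's theorem: |H| divides |G|
|G| = 48
Divisors of 48: 1, 2, 3, 4, 6, 8, 12, 16, 24, 48

Possible subgroup orders: {1, 2, 3, 4, 6, 8, 12, 16, 24, 48}


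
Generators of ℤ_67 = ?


g generates ℤ_n iff gcd(g,n) = 1
Prime factors of 67: 67
Generators are g ∈ {1,...,66} not divisible by any of these primes.
Generators: {1, 2, 3, 4, 5, 6, 7, 8, 9, 10, 11, 12, 13, 14, 15, 16, 17, 18, 19, 20, 21, 22, 23, 24, 25, 26, 27, 28, 29, 30, 31, 32, 33, 34, 35, 36, 37, 38, 39, 40, 41, 42, 43, 44, 45, 46, 47, 48, 49, 50, 51, 52, 53, 54, 55, 56, 57, 58, 59, 60, 61, 62, 63, 64, 65, 66}
Number of generators = φ(67) = 66

Generators of ℤ_67 = {1, 2, 3, 4, 5, 6, 7, 8, 9, 10, 11, 12, 13, 14, 15, 16, 17, 18, 19, 20, 21, 22, 23, 24, 25, 26, 27, 28, 29, 30, 31, 32, 33, 34, 35, 36, 37, 38, 39, 40, 41, 42, 43, 44, 45, 46, 47, 48, 49, 50, 51, 52, 53, 54, 55, 56, 57, 58, 59, 60, 61, 62, 63, 64, 65, 66}


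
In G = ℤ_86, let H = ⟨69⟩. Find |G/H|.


|⟨69⟩| = n / gcd(69, 86) = 86 / 1 = 86
H is normal (ℤ_86 is abelian).
|G/H| = |G| / |H| = 86 / 86 = 1

|G/H| = 1


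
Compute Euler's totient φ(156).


Factor n: 156 = 2^2 × 3 × 13
φ(n) = n · ∏(1 - 1/p) over distinct primes p | n
φ(156) = 156 · (1 - 1/2) · (1 - 1/3) · (1 - 1/13) = 48

φ(156) = 48


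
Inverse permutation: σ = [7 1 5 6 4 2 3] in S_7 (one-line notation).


To find σ⁻¹, swap domain and range:
σ(1) = 7 → σ⁻¹(7) = 1
σ(2) = 1 → σ⁻¹(1) = 2
σ(3) = 5 → σ⁻¹(5) = 3
σ(4) = 6 → σ⁻¹(6) = 4
σ(5) = 4 → σ⁻¹(4) = 5
σ(6) = 2 → σ⁻¹(2) = 6
σ(7) = 3 → σ⁻¹(3) = 7

σ⁻¹ = [2 6 7 5 3 4 1]


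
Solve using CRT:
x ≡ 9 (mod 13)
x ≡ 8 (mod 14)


m₁ = 13, m₂ = 14, gcd = 1, so CRT applies. M = m₁·m₂ = 182
Let M₁ = M/m₁ = 14, M₂ = M/m₂ = 13
Find y₁ ≡ M₁⁻¹ (mod m₁): 14⁻¹ ≡ 1 (mod 13)
Find y₂ ≡ M₂⁻¹ (mod m₂): 13⁻¹ ≡ 13 (mod 14)
x = a₁·M₁·y₁ + a₂·M₂·y₂ = 9·14·1 + 8·13·13 = 1478
Reduce mod 182: x ≡ 22
Check: 22 mod 13 = 9 ✓, 22 mod 14 = 8 ✓

x ≡ 22 (mod 182)


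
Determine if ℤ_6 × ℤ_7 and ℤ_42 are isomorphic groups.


Comparing ℤ_6 × ℤ_7 and ℤ_42:
gcd(6,7) = 1, so ℤ_6 × ℤ_7 ≅ ℤ_42 (CRT)

Yes, ℤ_6 × ℤ_7 ≅ ℤ_42


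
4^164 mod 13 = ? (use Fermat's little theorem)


Fermat's little theorem: if p is prime and gcd(a,p)=1, then a^(p-1) ≡ 1 (mod p)
p = 13 is prime, gcd(4,13) = 1
Reduce exponent: 164 mod 12 = 8
So 4^164 ≡ 4^8 (mod 13)
4^8 mod 13 = 3

4^164 ≡ 3 (mod 13)


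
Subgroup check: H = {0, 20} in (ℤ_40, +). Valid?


Subgroup test for H = {0, 20} in (ℤ_40, +):
(1) 0 ∈ H? Yes
(2) Closure: for all a,b ∈ H, (a+b) mod 40 ∈ H? Yes
(3) Inverses: for all a ∈ H, -a mod 40 ∈ H? Yes

Yes, H is a subgroup of ℤ_40


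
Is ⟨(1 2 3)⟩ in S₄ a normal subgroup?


H = ⟨(1 2 3)⟩ in S₄
(1 4)(1 2 3)(1 4)⁻¹ = (4 2 3) ∉ ⟨(1 2 3)⟩

No, not a normal subgroup


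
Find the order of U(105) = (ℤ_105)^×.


U(n) is the group of units mod n; |U(n)| = φ(n)
|U(105)| = φ(105) = 48

|U(105) = (ℤ_105)^×| = 48


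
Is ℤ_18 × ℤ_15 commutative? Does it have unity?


Direct product ring; commutative with unity (1,1); but (1,0)·(0,1) = (0,0) gives zero divisors, so not an integral domain
Commutative: Yes
Integral domain: No
Has unity: Yes

ℤ_18 × ℤ_15: Commutative=Yes, Unity=Yes


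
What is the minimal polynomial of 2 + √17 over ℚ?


Let α = 2 + √17. Then α - 2 = √17, so (α - 2)² = 17, giving α² - 4α - 13 = 0. Degree 2 and α ∉ ℚ, so this is the minimal polynomial.

Minimal polynomial: x² - 4x - 13


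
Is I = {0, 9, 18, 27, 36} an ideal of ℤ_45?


Check ideal conditions for I = {0, 9, 18, 27, 36} in ℤ_45:
(1) I is an additive subgroup? Yes
(2) For r ∈ ℤ_45 and a ∈ I: r·a ∈ I? Yes

Yes, I is an ideal of ℤ_45


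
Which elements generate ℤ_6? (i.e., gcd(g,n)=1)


g generates ℤ_n iff gcd(g,n) = 1
Checking each g ∈ {1,...,5}:
gcd(1,6) = 1
gcd(2,6) = 2
gcd(3,6) = 3
gcd(4,6) = 2
gcd(5,6) = 1
Generators: {1, 5}
Number of generators = φ(6) = 2

Generators of ℤ_6 = {1, 5}


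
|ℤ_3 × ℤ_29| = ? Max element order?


|ℤ_3 × ℤ_29| = 3 × 29 = 87
Max element order = lcm(3,29) = 87
Cyclic? Yes (gcd=1)

|ℤ_3×ℤ_29| = 87, max element order = 87


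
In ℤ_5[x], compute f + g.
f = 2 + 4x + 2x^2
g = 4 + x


Add coefficients mod 5:
x^0: 2 + 4 = 1 (mod 5)
x^1: 4 + 1 = 0 (mod 5)
x^2: 2 + 0 = 2 (mod 5)
Result: 1 + 2x^2

f + g = 1 + 2x^2


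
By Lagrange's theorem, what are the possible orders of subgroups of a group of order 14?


Lagrange's theorem: |H| divides |G|
|G| = 14
Divisors of 14: 1, 2, 7, 14

Possible subgroup orders: {1, 2, 7, 14}


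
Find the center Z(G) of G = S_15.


Z(G) = {g ∈ G | gx = xg for all x ∈ G}
S_n is non-abelian for n ≥ 3; Z(S_15) is trivial

Z(S_15) = {e}


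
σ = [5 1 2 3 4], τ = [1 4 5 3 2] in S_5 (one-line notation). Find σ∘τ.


σ∘τ: apply τ first, then σ
1 →τ 1 →σ 5
2 →τ 4 →σ 3
3 →τ 5 →σ 4
4 →τ 3 →σ 2
5 →τ 2 →σ 1

σ∘τ = [5 3 4 2 1]


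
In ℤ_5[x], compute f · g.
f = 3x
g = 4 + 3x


Expand and collect like terms; reduce coefficients mod 5:
x^0: 0·4 = 0 ≡ 0 (mod 5)
x^1: 0·3 + 3·4 = 12 ≡ 2 (mod 5)
x^2: 3·3 = 9 ≡ 4 (mod 5)
Result: 2x + 4x^2

f · g = 2x + 4x^2


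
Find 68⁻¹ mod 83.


Use the extended Euclidean algorithm to write 1 = 68·s + 83·t; then s mod 83 is the inverse.
Euclidean algorithm:
  68 = 0·83 + 68
  83 = 1·68 + 15
  68 = 4·15 + 8
  15 = 1·8 + 7
  8 = 1·7 + 1
  7 = 7·1 + 0
gcd(68,83) = 1
Back-substitution gives: 68·(11) + 83·(-9) = 1
So 68⁻¹ ≡ 11 ≡ 11 (mod 83)
Check: 68 × 11 = 748 ≡ 1 (mod 83) ✓

68⁻¹ ≡ 11 (mod 83)


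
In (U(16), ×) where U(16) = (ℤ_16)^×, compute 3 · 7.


Operation: multiplication mod 16
3 · 7 = (a × b) mod 16 with a = 3, b = 7

3 · 7 = 5


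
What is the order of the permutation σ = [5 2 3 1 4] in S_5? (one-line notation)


Cycle decomposition: (1 5 4)
Cycle lengths: 3
Order = lcm(3) = 3

ord(σ) = 3


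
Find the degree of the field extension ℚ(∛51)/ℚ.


∛51 has minimal polynomial x³ - 51 (irreducible over ℚ since 51 is not a perfect cube)

[ℚ(∛51)/ℚ] = 3


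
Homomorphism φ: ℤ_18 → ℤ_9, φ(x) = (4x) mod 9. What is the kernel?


Kernel = preimage of identity
ker(φ) = {x ∈ ℤ_18 : 4x ≡ 0 (mod 9)}. Since 9 | 18, φ is well-defined. The kernel is the cyclic subgroup ⟨9⟩ of ℤ_18 (order 2), i.e. {0, 9}

ker(φ) = {0, 9}


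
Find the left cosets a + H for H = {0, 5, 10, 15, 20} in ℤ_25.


H = {0, 5, 10, 15, 20}, |H| = 5
Number of cosets = |G|/|H| = 25/5 = 5
0 + H = {0, 5, 10, 15, 20}
1 + H = {1, 6, 11, 16, 21}
2 + H = {2, 7, 12, 17, 22}
3 + H = {3, 8, 13, 18, 23}
4 + H = {4, 9, 14, 19, 24}

Cosets: 0+H={0,5,10,15,20}; 1+H={1,6,11,16,21}; 2+H={2,7,12,17,22}; 3+H={3,8,13,18,23}; 4+H={4,9,14,19,24}


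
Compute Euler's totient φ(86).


Factor n: 86 = 2 × 43
φ(n) = n · ∏(1 - 1/p) over distinct primes p | n
φ(86) = 86 · (1 - 1/2) · (1 - 1/43) = 42

φ(86) = 42


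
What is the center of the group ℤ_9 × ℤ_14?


Z(G) = {g ∈ G | gx = xg for all x ∈ G}
Direct product of abelian groups is abelian, so Z(G) = G

Z(ℤ_9 × ℤ_14) = ℤ_9 × ℤ_14


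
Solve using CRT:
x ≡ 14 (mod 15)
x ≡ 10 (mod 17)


m₁ = 15, m₂ = 17, gcd = 1, so CRT applies. M = m₁·m₂ = 255
Let M₁ = M/m₁ = 17, M₂ = M/m₂ = 15
Find y₁ ≡ M₁⁻¹ (mod m₁): 17⁻¹ ≡ 8 (mod 15)
Find y₂ ≡ M₂⁻¹ (mod m₂): 15⁻¹ ≡ 8 (mod 17)
x = a₁·M₁·y₁ + a₂·M₂·y₂ = 14·17·8 + 10·15·8 = 3104
Reduce mod 255: x ≡ 44
Check: 44 mod 15 = 14 ✓, 44 mod 17 = 10 ✓

x ≡ 44 (mod 255)


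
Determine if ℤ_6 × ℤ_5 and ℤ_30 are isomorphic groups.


Comparing ℤ_6 × ℤ_5 and ℤ_30:
gcd(6,5) = 1, so ℤ_6 × ℤ_5 ≅ ℤ_30 (CRT)

Yes, ℤ_6 × ℤ_5 ≅ ℤ_30


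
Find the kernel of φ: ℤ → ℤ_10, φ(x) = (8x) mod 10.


Kernel = preimage of identity
ker(φ) = {x ∈ ℤ : 8x ≡ 0 (mod 10)}. gcd(8,10) = 2, so 8x ≡ 0 (mod 10) ⟺ x ≡ 0 (mod 10/2 = 5). Hence ker(φ) = 5ℤ

ker(φ) = 5ℤ


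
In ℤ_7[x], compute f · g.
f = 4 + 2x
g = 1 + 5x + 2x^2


Expand and collect like terms; reduce coefficients mod 7:
x^0: 4·1 = 4 ≡ 4 (mod 7)
x^1: 4·5 + 2·1 = 22 ≡ 1 (mod 7)
x^2: 4·2 + 2·5 = 18 ≡ 4 (mod 7)
x^3: 2·2 = 4 ≡ 4 (mod 7)
Result: 4 + x + 4x^2 + 4x^3

f · g = 4 + x + 4x^2 + 4x^3


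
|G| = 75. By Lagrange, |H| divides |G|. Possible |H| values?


Lagrange's theorem: |H| divides |G|
|G| = 75
Divisors of 75: 1, 3, 5, 15, 25, 75

Possible subgroup orders: {1, 3, 5, 15, 25, 75}


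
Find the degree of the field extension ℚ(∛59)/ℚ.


∛59 has minimal polynomial x³ - 59 (irreducible over ℚ since 59 is not a perfect cube)

[ℚ(∛59)/ℚ] = 3


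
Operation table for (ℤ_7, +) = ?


Elements: {0, 1, 2, 3, 4, 5, 6}
Operation: addition mod 7
Entry (a, b) = (a + b) mod 7

Cayley table:
  | 0 | 1 | 2 | 3 | 4 | 5 | 6
0 | 0 | 1 | 2 | 3 | 4 | 5 | 6
1 | 1 | 2 | 3 | 4 | 5 | 6 | 0
2 | 2 | 3 | 4 | 5 | 6 | 0 | 1
3 | 3 | 4 | 5 | 6 | 0 | 1 | 2
4 | 4 | 5 | 6 | 0 | 1 | 2 | 3
5 | 5 | 6 | 0 | 1 | 2 | 3 | 4
6 | 6 | 0 | 1 | 2 | 3 | 4 | 5


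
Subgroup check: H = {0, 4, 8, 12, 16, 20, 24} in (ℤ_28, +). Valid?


Subgroup test for H = {0, 4, 8, 12, 16, 20, 24} in (ℤ_28, +):
(1) 0 ∈ H? Yes
(2) Closure: for all a,b ∈ H, (a+b) mod 28 ∈ H? Yes
(3) Inverses: for all a ∈ H, -a mod 28 ∈ H? Yes

Yes, H is a subgroup of ℤ_28


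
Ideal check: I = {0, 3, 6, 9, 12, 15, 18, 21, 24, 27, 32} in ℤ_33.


Check ideal conditions for I = {0, 3, 6, 9, 12, 15, 18, 21, 24, 27, 32} in ℤ_33:
(1) I is an additive subgroup? No
(2) For r ∈ ℤ_33 and a ∈ I: r·a ∈ I? No  [counterexample: r=2, a=15, r·a mod 33 = 30 ∉ I]

No, I is not an ideal of ℤ_33


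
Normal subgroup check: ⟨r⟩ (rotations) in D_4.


H = ⟨r⟩ (rotations) in D_4
The rotation subgroup ⟨r⟩ has index 2 in D_4, so it is normal

Yes, normal subgroup


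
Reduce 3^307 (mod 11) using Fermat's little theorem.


Fermat's little theorem: if p is prime and gcd(a,p)=1, then a^(p-1) ≡ 1 (mod p)
p = 11 is prime, gcd(3,11) = 1
Reduce exponent: 307 mod 10 = 7
So 3^307 ≡ 3^7 (mod 11)
3^7 mod 11 = 9

3^307 ≡ 9 (mod 11)


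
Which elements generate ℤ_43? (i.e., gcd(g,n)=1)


g generates ℤ_n iff gcd(g,n) = 1
Prime factors of 43: 43
Generators are g ∈ {1,...,42} not divisible by any of these primes.
Generators: {1, 2, 3, 4, 5, 6, 7, 8, 9, 10, 11, 12, 13, 14, 15, 16, 17, 18, 19, 20, 21, 22, 23, 24, 25, 26, 27, 28, 29, 30, 31, 32, 33, 34, 35, 36, 37, 38, 39, 40, 41, 42}
Number of generators = φ(43) = 42

Generators of ℤ_43 = {1, 2, 3, 4, 5, 6, 7, 8, 9, 10, 11, 12, 13, 14, 15, 16, 17, 18, 19, 20, 21, 22, 23, 24, 25, 26, 27, 28, 29, 30, 31, 32, 33, 34, 35, 36, 37, 38, 39, 40, 41, 42}


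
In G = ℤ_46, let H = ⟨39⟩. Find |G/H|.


|⟨39⟩| = n / gcd(39, 46) = 46 / 1 = 46
H is normal (ℤ_46 is abelian).
|G/H| = |G| / |H| = 46 / 46 = 1

|G/H| = 1


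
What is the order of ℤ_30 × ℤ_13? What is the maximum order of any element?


|ℤ_30 × ℤ_13| = 30 × 13 = 390
Max element order = lcm(30,13) = 390
Cyclic? Yes (gcd=1)

|ℤ_30×ℤ_13| = 390, max element order = 390


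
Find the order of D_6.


|D_n| = 2n (n rotations and n reflections)
|D_6| = 2×6 = 12

|D_6| = 12


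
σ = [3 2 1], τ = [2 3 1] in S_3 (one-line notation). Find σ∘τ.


σ∘τ: apply τ first, then σ
1 →τ 2 →σ 2
2 →τ 3 →σ 1
3 →τ 1 →σ 3

σ∘τ = [2 1 3]


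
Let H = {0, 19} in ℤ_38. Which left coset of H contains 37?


37 + H = {37 + h (mod 38) : h ∈ H}
37+0=37, 37+19=18
37 + H = {18, 37} = 18 + H

37 + H = {18, 37}


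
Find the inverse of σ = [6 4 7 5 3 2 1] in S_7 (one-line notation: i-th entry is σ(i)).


To find σ⁻¹, swap domain and range:
σ(1) = 6 → σ⁻¹(6) = 1
σ(2) = 4 → σ⁻¹(4) = 2
σ(3) = 7 → σ⁻¹(7) = 3
σ(4) = 5 → σ⁻¹(5) = 4
σ(5) = 3 → σ⁻¹(3) = 5
σ(6) = 2 → σ⁻¹(2) = 6
σ(7) = 1 → σ⁻¹(1) = 7

σ⁻¹ = [7 6 5 2 4 1 3]


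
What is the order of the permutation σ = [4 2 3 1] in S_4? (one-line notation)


Cycle decomposition: (1 4)
Cycle lengths: 2
Order = lcm(2) = 2

ord(σ) = 2


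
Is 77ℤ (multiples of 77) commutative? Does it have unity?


77ℤ is a commutative ring under +,× but has no multiplicative identity (1 ∉ 77ℤ); it has no zero divisors, but without unity it is not an integral domain
Commutative: Yes
Integral domain: No
Has unity: No

77ℤ (multiples of 77): Commutative=Yes, Unity=No


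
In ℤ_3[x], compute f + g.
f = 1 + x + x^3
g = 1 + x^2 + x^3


Add coefficients mod 3:
x^0: 1 + 1 = 2 (mod 3)
x^1: 1 + 0 = 1 (mod 3)
x^2: 0 + 1 = 1 (mod 3)
x^3: 1 + 1 = 2 (mod 3)
Result: 2 + x + x^2 + 2x^3

f + g = 2 + x + x^2 + 2x^3


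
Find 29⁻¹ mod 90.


Use the extended Euclidean algorithm to write 1 = 29·s + 90·t; then s mod 90 is the inverse.
Euclidean algorithm:
  29 = 0·90 + 29
  90 = 3·29 + 3
  29 = 9·3 + 2
  3 = 1·2 + 1
  2 = 2·1 + 0
gcd(29,90) = 1
Back-substitution gives: 29·(-31) + 90·(10) = 1
So 29⁻¹ ≡ -31 ≡ 59 (mod 90)
Check: 29 × 59 = 1711 ≡ 1 (mod 90) ✓

29⁻¹ ≡ 59 (mod 90)


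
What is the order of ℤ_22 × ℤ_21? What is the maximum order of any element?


|ℤ_22 × ℤ_21| = 22 × 21 = 462
Max element order = lcm(22,21) = 462
Cyclic? Yes (gcd=1)

|ℤ_22×ℤ_21| = 462, max element order = 462


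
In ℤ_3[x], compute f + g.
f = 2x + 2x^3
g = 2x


Add coefficients mod 3:
x^0: 0 + 0 = 0 (mod 3)
x^1: 2 + 2 = 1 (mod 3)
x^2: 0 + 0 = 0 (mod 3)
x^3: 2 + 0 = 2 (mod 3)
Result: x + 2x^3

f + g = x + 2x^3


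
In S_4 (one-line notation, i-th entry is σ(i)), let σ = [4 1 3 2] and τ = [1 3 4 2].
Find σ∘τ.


σ∘τ: apply τ first, then σ
1 →τ 1 →σ 4
2 →τ 3 →σ 3
3 →τ 4 →σ 2
4 →τ 2 →σ 1

σ∘τ = [4 3 2 1]


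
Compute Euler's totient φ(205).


Factor n: 205 = 5 × 41
φ(n) = n · ∏(1 - 1/p) over distinct primes p | n
φ(205) = 205 · (1 - 1/5) · (1 - 1/41) = 160

φ(205) = 160


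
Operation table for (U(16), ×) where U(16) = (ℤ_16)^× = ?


Elements: {1, 3, 5, 7, 9, 11, 13, 15}
Operation: multiplication mod 16
Entry (a, b) = (a × b) mod 16

Cayley table:
   |  1 |  3 |  5 |  7 |  9 | 11 | 13 | 15
 1 |  1 |  3 |  5 |  7 |  9 | 11 | 13 | 15
 3 |  3 |  9 | 15 |  5 | 11 |  1 |  7 | 13
 5 |  5 | 15 |  9 |  3 | 13 |  7 |  1 | 11
 7 |  7 |  5 |  3 |  1 | 15 | 13 | 11 |  9
 9 |  9 | 11 | 13 | 15 |  1 |  3 |  5 |  7
11 | 11 |  1 |  7 | 13 |  3 |  9 | 15 |  5
13 | 13 |  7 |  1 | 11 |  5 | 15 |  9 |  3
15 | 15 | 13 | 11 |  9 |  7 |  5 |  3 |  1


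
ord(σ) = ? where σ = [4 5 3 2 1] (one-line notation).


Cycle decomposition: (1 4 2 5)
Cycle lengths: 4
Order = lcm(4) = 4

ord(σ) = 4


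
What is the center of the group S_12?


Z(G) = {g ∈ G | gx = xg for all x ∈ G}
S_n is non-abelian for n ≥ 3; Z(S_12) is trivial

Z(S_12) = {e}


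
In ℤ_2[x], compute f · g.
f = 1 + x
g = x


Expand and collect like terms; reduce coefficients mod 2:
x^0: 1·0 = 0 ≡ 0 (mod 2)
x^1: 1·1 + 1·0 = 1 ≡ 1 (mod 2)
x^2: 1·1 = 1 ≡ 1 (mod 2)
Result: x + x^2

f · g = x + x^2


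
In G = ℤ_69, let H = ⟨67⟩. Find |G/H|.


|⟨67⟩| = n / gcd(67, 69) = 69 / 1 = 69
H is normal (ℤ_69 is abelian).
|G/H| = |G| / |H| = 69 / 69 = 1

|G/H| = 1


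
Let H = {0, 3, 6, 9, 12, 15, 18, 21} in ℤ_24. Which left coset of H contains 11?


11 + H = {11 + h (mod 24) : h ∈ H}
11+0=11, 11+3=14, 11+6=17, 11+9=20, 11+12=23, 11+15=2, 11+18=5, 11+21=8
11 + H = {2, 5, 8, 11, 14, 17, 20, 23} = 2 + H

11 + H = {2, 5, 8, 11, 14, 17, 20, 23}


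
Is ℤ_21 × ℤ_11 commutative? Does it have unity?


Direct product ring; commutative with unity (1,1); but (1,0)·(0,1) = (0,0) gives zero divisors, so not an integral domain
Commutative: Yes
Integral domain: No
Has unity: Yes

ℤ_21 × ℤ_11: Commutative=Yes, Unity=Yes


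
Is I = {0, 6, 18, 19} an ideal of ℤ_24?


Check ideal conditions for I = {0, 6, 18, 19} in ℤ_24:
(1) I is an additive subgroup? No
(2) For r ∈ ℤ_24 and a ∈ I: r·a ∈ I? No  [counterexample: r=2, a=6, r·a mod 24 = 12 ∉ I]

No, I is not an ideal of ℤ_24


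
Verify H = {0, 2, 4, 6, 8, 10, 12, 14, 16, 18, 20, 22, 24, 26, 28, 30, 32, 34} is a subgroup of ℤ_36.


Subgroup test for H = {0, 2, 4, 6, 8, 10, 12, 14, 16, 18, 20, 22, 24, 26, 28, 30, 32, 34} in (ℤ_36, +):
(1) 0 ∈ H? Yes
(2) Closure: for all a,b ∈ H, (a+b) mod 36 ∈ H? Yes
(3) Inverses: for all a ∈ H, -a mod 36 ∈ H? Yes

Yes, H is a subgroup of ℤ_36


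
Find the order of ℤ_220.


ℤ_n has n elements.

|ℤ_220| = 220


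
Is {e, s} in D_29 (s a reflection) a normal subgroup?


H = {e, s} in D_29 (s a reflection)
r·s·r⁻¹ = sr⁻² ≠ s for n ≥ 3, so {e, s} is not closed under conjugation

No, not a normal subgroup


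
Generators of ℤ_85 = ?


g generates ℤ_n iff gcd(g,n) = 1
Prime factors of 85: 5, 17
Generators are g ∈ {1,...,84} not divisible by any of these primes.
Generators: {1, 2, 3, 4, 6, 7, 8, 9, 11, 12, 13, 14, 16, 18, 19, 21, 22, 23, 24, 26, 27, 28, 29, 31, 32, 33, 36, 37, 38, 39, 41, 42, 43, 44, 46, 47, 48, 49, 52, 53, 54, 56, 57, 58, 59, 61, 62, 63, 64, 66, 67, 69, 71, 72, 73, 74, 76, 77, 78, 79, 81, 82, 83, 84}
Number of generators = φ(85) = 64

Generators of ℤ_85 = {1, 2, 3, 4, 6, 7, 8, 9, 11, 12, 13, 14, 16, 18, 19, 21, 22, 23, 24, 26, 27, 28, 29, 31, 32, 33, 36, 37, 38, 39, 41, 42, 43, 44, 46, 47, 48, 49, 52, 53, 54, 56, 57, 58, 59, 61, 62, 63, 64, 66, 67, 69, 71, 72, 73, 74, 76, 77, 78, 79, 81, 82, 83, 84}


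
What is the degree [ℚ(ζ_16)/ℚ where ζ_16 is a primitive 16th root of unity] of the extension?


[ℚ(ζ_n):ℚ] = deg Φ_n(x) = φ(n). Here φ(16) = 8

[ℚ(ζ_16)/ℚ where ζ_16 is a primitive 16th root of unity] = 8


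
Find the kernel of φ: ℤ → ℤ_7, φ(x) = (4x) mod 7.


Kernel = preimage of identity
ker(φ) = {x ∈ ℤ : 4x ≡ 0 (mod 7)}. gcd(4,7) = 1, so 4x ≡ 0 (mod 7) ⟺ x ≡ 0 (mod 7/1 = 7). Hence ker(φ) = 7ℤ

ker(φ) = 7ℤ


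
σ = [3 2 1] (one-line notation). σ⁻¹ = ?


To find σ⁻¹, swap domain and range:
σ(1) = 3 → σ⁻¹(3) = 1
σ(2) = 2 → σ⁻¹(2) = 2
σ(3) = 1 → σ⁻¹(1) = 3

σ⁻¹ = [3 2 1]


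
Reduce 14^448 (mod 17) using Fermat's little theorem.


Fermat's little theorem: if p is prime and gcd(a,p)=1, then a^(p-1) ≡ 1 (mod p)
p = 17 is prime, gcd(14,17) = 1
Reduce exponent: 448 mod 16 = 0
So 14^448 ≡ 14^0 (mod 17)
14^0 = 1

14^448 ≡ 1 (mod 17)


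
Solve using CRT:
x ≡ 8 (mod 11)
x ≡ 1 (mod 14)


m₁ = 11, m₂ = 14, gcd = 1, so CRT applies. M = m₁·m₂ = 154
Let M₁ = M/m₁ = 14, M₂ = M/m₂ = 11
Find y₁ ≡ M₁⁻¹ (mod m₁): 14⁻¹ ≡ 4 (mod 11)
Find y₂ ≡ M₂⁻¹ (mod m₂): 11⁻¹ ≡ 9 (mod 14)
x = a₁·M₁·y₁ + a₂·M₂·y₂ = 8·14·4 + 1·11·9 = 547
Reduce mod 154: x ≡ 85
Check: 85 mod 11 = 8 ✓, 85 mod 14 = 1 ✓

x ≡ 85 (mod 154)


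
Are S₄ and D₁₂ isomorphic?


Comparing S₄ and D₁₂:
S₄ has trivial center; D₁₂ has center {e, r⁶}

No, S₄ ≇ D₁₂


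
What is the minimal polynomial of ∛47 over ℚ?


∛47 satisfies x³ - 47 = 0, irreducible over ℚ (no rational root; 47 is not a perfect cube)

Minimal polynomial: x³ - 47


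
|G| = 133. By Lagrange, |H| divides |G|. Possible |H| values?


Lagrange's theorem: |H| divides |G|
|G| = 133
Divisors of 133: 1, 7, 19, 133

Possible subgroup orders: {1, 7, 19, 133}


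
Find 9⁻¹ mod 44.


Use the extended Euclidean algorithm to write 1 = 9·s + 44·t; then s mod 44 is the inverse.
Euclidean algorithm:
  9 = 0·44 + 9
  44 = 4·9 + 8
  9 = 1·8 + 1
  8 = 8·1 + 0
gcd(9,44) = 1
Back-substitution gives: 9·(5) + 44·(-1) = 1
So 9⁻¹ ≡ 5 ≡ 5 (mod 44)
Check: 9 × 5 = 45 ≡ 1 (mod 44) ✓

9⁻¹ ≡ 5 (mod 44)


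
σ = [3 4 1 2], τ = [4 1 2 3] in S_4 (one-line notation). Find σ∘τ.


σ∘τ: apply τ first, then σ
1 →τ 4 →σ 2
2 →τ 1 →σ 3
3 →τ 2 →σ 4
4 →τ 3 →σ 1

σ∘τ = [2 3 4 1]


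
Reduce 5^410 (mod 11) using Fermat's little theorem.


Fermat's little theorem: if p is prime and gcd(a,p)=1, then a^(p-1) ≡ 1 (mod p)
p = 11 is prime, gcd(5,11) = 1
Reduce exponent: 410 mod 10 = 0
So 5^410 ≡ 5^0 (mod 11)
5^0 = 1

5^410 ≡ 1 (mod 11)


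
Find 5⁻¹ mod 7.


Use the extended Euclidean algorithm to write 1 = 5·s + 7·t; then s mod 7 is the inverse.
Euclidean algorithm:
  5 = 0·7 + 5
  7 = 1·5 + 2
  5 = 2·2 + 1
  2 = 2·1 + 0
gcd(5,7) = 1
Back-substitution gives: 5·(3) + 7·(-2) = 1
So 5⁻¹ ≡ 3 ≡ 3 (mod 7)
Check: 5 × 3 = 15 ≡ 1 (mod 7) ✓

5⁻¹ ≡ 3 (mod 7)


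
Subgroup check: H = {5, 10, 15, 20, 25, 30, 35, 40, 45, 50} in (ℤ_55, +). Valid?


Subgroup test for H = {5, 10, 15, 20, 25, 30, 35, 40, 45, 50} in (ℤ_55, +):
(1) 0 ∈ H? No
(2) Closure: for all a,b ∈ H, (a+b) mod 55 ∈ H? No  [counterexample: 5 + 50 = 0 ∉ H]
(3) Inverses: for all a ∈ H, -a mod 55 ∈ H? Yes

No, H is not a subgroup of ℤ_55


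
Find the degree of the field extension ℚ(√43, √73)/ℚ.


[ℚ(√43,√73):ℚ] = [ℚ(√43,√73):ℚ(√43)]·[ℚ(√43):ℚ] = 2·2 = 4

[ℚ(√43, √73)/ℚ] = 4


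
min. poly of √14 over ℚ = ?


√14 satisfies x² - 14 = 0, irreducible over ℚ since 14 is squarefree

Minimal polynomial: x² - 14
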